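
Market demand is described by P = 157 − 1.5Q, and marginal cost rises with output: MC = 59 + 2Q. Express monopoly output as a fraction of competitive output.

Q_m/Q_c = 0.7

The monopolist equates marginal revenue to marginal cost: 157 − 3Q = 59 + 2Q, so Q = 19.6. From demand, P = 127.6.
Competitive equilibrium sets price equal to marginal cost: 157 − 1.5Q = 59 + 2Q, so Q = 28 and P = 115.
Ratio Q_m/Q_c = 19.6/28 = 0.7.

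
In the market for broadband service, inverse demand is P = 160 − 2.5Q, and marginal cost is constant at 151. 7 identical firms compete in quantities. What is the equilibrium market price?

P = 152.125

In a 7-firm Cournot equilibrium, symmetry and the first-order condition give q = (160 − 151)/(20) = 0.45. So Q = 3.15 and P = 152.125.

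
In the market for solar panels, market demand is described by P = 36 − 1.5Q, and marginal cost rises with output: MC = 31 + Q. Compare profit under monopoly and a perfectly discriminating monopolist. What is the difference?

π rises by 1.875

Monopoly sets MR = MC: 36 − 3Q = 31 + Q ⇒ Q = 1.25, P = 36 − 1.5·1.25 = 34.125.
Profit = 34.125·1.25 − (31·1.25 + ½·1·1.25²) = 3.125.
Under first-degree price discrimination the firm charges each unit its demand price and produces up to where P = MC, i.e. Q = 2. Consumer surplus is zero; producer surplus equals total surplus.
PS equals the full surplus area, 5. Profit = 5 = 5.
Change in profit: 5 − 3.125 = 1.875.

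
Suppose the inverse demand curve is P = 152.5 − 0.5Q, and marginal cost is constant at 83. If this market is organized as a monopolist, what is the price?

P = 117.75

Monopoly sets MR = MC: 152.5 − Q = 83 ⇒ Q = 69.5, P = 152.5 − 0.5·69.5 = 117.75.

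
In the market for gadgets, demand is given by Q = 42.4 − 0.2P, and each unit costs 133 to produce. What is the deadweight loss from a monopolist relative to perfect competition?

DWL = 156.025

Inverting demand: P = 212 − 5Q.
Perfect competition: P = MC = 133, so 212 − 5Q = 133 and Q = 15.8.
The monopolist equates marginal revenue to marginal cost: 212 − 10Q = 133, so Q = 7.9. From demand, P = 172.5.
DWL is the triangle between Q = 7.9 and Q = 15.8: ½·(15.8 − 7.9)·(172.5 − 133) = 156.025.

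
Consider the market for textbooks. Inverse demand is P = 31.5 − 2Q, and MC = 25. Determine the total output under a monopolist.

Q = 1.625

The monopolist equates marginal revenue to marginal cost: 31.5 − 4Q = 25, so Q = 1.625. From demand, P = 28.25.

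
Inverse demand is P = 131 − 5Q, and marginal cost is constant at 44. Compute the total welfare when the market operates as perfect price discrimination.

With perfect price discrimination, output is the efficient level Q = 17.4 (where demand meets MC), but every buyer pays their willingness to pay: CS = 0 and PS = total surplus.
TS = 756.9 (equal to competitive TS).

TS = 756.9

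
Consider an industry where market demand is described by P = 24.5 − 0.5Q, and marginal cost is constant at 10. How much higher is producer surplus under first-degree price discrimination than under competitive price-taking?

PS rises by 210.25

Under competition P = MC = 10, so Q = (24.5 − 10)/0.5 = 29.
PS = (10 − 10)·29 = 0.
Under first-degree price discrimination the firm charges each unit its demand price and produces up to where P = MC, i.e. Q = 29. Consumer surplus is zero; producer surplus equals total surplus.
PS = ½·(24.5 − 10)·29 = 210.25.
Change in producer surplus: 210.25 − 0 = 210.25.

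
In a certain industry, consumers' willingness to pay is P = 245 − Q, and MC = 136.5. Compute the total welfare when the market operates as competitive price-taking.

Under competition P = MC = 136.5, so Q = (245 − 136.5)/1 = 108.5.
CS = ½·(245 − 136.5)·108.5 = 5886.125; PS = (136.5 − 136.5)·108.5 = 0; TS = 5886.125.

TS = 5886.125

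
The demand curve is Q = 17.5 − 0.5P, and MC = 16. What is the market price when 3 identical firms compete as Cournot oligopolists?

P = 20.75

Inverting demand: P = 35 − 2Q.
With 3 symmetric Cournot firms, each firm's FOC gives 35 − 8q = 16, so q = 2.375, Q = 3·2.375 = 7.125, and P = 20.75.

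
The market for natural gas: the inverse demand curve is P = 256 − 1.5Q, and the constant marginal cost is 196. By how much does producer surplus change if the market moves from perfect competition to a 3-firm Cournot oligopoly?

Competitive firms price at marginal cost: P = 196, giving Q = 40.
PS = (196 − 196)·40 = 0.
With 3 symmetric Cournot firms, each firm's FOC gives 256 − 6q = 196, so q = 10, Q = 3·10 = 30, and P = 211.
PS = (211 − 196)·30 = 450.
Change in producer surplus: 450 − 0 = 450.

Producer surplus rises by 450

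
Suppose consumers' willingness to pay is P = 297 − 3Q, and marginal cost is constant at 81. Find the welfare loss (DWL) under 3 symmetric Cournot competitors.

Perfect competition: P = MC = 81, so 297 − 3Q = 81 and Q = 72.
In a 3-firm Cournot equilibrium, symmetry and the first-order condition give q = (297 − 81)/(12) = 18. So Q = 54 and P = 135.
DWL is the triangle between Q = 54 and Q = 72: ½·(72 − 54)·(135 − 81) = 486.

DWL = 486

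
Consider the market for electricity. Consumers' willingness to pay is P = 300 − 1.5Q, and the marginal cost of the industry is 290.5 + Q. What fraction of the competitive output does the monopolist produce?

Q_m/Q_c = 0.625

A monopolist chooses Q where MR = MC. MR = 300 − 3Q; setting this equal to 290.5 + Q gives Q = 2.375 and P = 4743/16.
Under competition P = MC: 300 − 1.5Q = 290.5 + Q ⇒ Q = 3.8, P = 294.3.
Ratio Q_m/Q_c = 2.375/3.8 = 0.625.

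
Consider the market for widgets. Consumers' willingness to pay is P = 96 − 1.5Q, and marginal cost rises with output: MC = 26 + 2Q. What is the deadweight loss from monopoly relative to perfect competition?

Under competition P = MC: 96 − 1.5Q = 26 + 2Q ⇒ Q = 20, P = 66.
The monopolist equates marginal revenue to marginal cost: 96 − 3Q = 26 + 2Q, so Q = 14. From demand, P = 75.
CS = ½·(96 − 66)·20 = 300; PS = (66·20 − 26·20 − ½·2·20²) = 400; TS = 700.
CS = ½·(96 − 75)·14 = 147; PS = (75·14 − 26·14 − ½·2·14²) = 490; TS = 637.
DWL = 700 − 637 = 63.

DWL = 63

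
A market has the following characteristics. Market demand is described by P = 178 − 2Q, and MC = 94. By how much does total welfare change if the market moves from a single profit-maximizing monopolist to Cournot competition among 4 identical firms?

A monopolist chooses Q where MR = MC. MR = 178 − 4Q; setting this equal to 94 gives Q = 21 and P = 136.
CS = ½·(178 − 136)·21 = 441; PS = (136 − 94)·21 = 882; TS = 1323.
With 4 symmetric Cournot firms, each firm's FOC gives 178 − 10q = 94, so q = 8.4, Q = 4·8.4 = 33.6, and P = 110.8.
CS = ½·(178 − 110.8)·33.6 = 1128.96; PS = (110.8 − 94)·33.6 = 564.48; TS = 1693.44.
Change in total welfare: 1693.44 − 1323 = 370.44.

TS rises by 370.44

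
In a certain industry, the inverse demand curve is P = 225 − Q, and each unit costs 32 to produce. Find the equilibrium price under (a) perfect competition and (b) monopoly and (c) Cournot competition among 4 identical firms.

Competition: P = 32; Monopoly: P = 128.5; Cournot: P = 70.6

Under competition P = MC = 32, so Q = (225 − 32)/1 = 193.
The monopolist equates marginal revenue to marginal cost: 225 − 2Q = 32, so Q = 96.5. From demand, P = 128.5.
Cournot with 4 identical firms: the symmetric best-response condition is 225 − 5q = 32. Each firm produces q = 38.6, total output Q = 154.4, price P = 70.6.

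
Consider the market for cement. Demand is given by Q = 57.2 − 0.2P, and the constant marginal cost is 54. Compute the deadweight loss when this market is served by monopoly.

DWL = 1345.6

Inverting demand: P = 286 − 5Q.
Competitive firms price at marginal cost: P = 54, giving Q = 46.4.
The monopolist equates marginal revenue to marginal cost: 286 − 10Q = 54, so Q = 23.2. From demand, P = 170.
DWL is the triangle between Q = 23.2 and Q = 46.4: ½·(46.4 − 23.2)·(170 − 54) = 1345.6.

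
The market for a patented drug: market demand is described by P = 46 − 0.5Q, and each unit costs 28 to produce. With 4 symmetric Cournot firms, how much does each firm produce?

With 4 symmetric Cournot firms, each firm's FOC gives 46 − 2.5q = 28, so q = 7.2, Q = 4·7.2 = 28.8, and P = 31.6.

q_i = 7.2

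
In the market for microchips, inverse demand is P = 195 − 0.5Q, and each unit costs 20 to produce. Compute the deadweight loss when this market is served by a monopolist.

DWL = 7656.25

Under competition P = MC = 20, so Q = (195 − 20)/0.5 = 350.
Monopoly sets MR = MC: 195 − Q = 20 ⇒ Q = 175, P = 195 − 0.5·175 = 107.5.
DWL is the triangle between Q = 175 and Q = 350: ½·(350 − 175)·(107.5 − 20) = 7656.25.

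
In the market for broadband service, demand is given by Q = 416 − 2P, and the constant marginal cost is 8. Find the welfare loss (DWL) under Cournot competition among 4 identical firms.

DWL = 1600

Inverting demand: P = 208 − 0.5Q.
Perfect competition: P = MC = 8, so 208 − 0.5Q = 8 and Q = 400.
With 4 symmetric Cournot firms, each firm's FOC gives 208 − 2.5q = 8, so q = 80, Q = 4·80 = 320, and P = 48.
DWL is the triangle between Q = 320 and Q = 400: ½·(400 − 320)·(48 − 8) = 1600.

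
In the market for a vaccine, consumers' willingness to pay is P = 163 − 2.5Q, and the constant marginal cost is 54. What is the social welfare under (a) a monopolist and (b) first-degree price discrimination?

The monopolist equates marginal revenue to marginal cost: 163 − 5Q = 54, so Q = 21.8. From demand, P = 108.5.
CS = ½·(163 − 108.5)·21.8 = 594.05; PS = (108.5 − 54)·21.8 = 1188.1; TS = 1782.15.
A perfectly discriminating monopolist sells every unit with P(Q) ≥ MC(Q), so output equals the competitive quantity Q = 43.6. Each buyer pays their reservation price, so CS = 0 and the firm captures all surplus.
TS = 2376.2 (equal to competitive TS).

Monopoly: TS = 1782.15; Perfect PD: TS = 2376.2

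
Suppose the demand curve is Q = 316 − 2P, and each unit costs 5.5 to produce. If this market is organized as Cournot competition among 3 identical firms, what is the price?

P = 43.625

Inverting demand: P = 158 − 0.5Q.
With 3 symmetric Cournot firms, each firm's FOC gives 158 − 2q = 5.5, so q = 76.25, Q = 3·76.25 = 228.75, and P = 43.625.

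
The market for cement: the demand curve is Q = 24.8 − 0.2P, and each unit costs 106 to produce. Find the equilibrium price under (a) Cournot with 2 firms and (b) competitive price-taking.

Cournot: P = 112; Competition: P = 106

Inverting demand: P = 124 − 5Q.
With 2 symmetric Cournot firms, each firm's FOC gives 124 − 15q = 106, so q = 1.2, Q = 2·1.2 = 2.4, and P = 112.
Perfect competition: P = MC = 106, so 124 − 5Q = 106 and Q = 3.6.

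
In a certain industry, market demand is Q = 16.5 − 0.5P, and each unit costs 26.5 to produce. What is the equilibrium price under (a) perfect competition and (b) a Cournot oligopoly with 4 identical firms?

Competition: P = 26.5; Cournot: P = 27.8

Inverting demand: P = 33 − 2Q.
Competitive firms price at marginal cost: P = 26.5, giving Q = 3.25.
In a 4-firm Cournot equilibrium, symmetry and the first-order condition give q = (33 − 26.5)/(10) = 0.65. So Q = 2.6 and P = 27.8.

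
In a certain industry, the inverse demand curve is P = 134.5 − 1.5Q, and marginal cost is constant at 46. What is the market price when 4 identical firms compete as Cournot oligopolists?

Cournot with 4 identical firms: the symmetric best-response condition is 134.5 − 7.5q = 46. Each firm produces q = 11.8, total output Q = 47.2, price P = 63.7.

P = 63.7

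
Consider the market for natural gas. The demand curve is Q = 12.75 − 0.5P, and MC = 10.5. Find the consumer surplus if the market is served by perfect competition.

CS = 56.25

Inverting demand: P = 25.5 − 2Q.
Perfect competition: P = MC = 10.5, so 25.5 − 2Q = 10.5 and Q = 7.5.
CS = ½·(25.5 − 10.5)·7.5 = 56.25.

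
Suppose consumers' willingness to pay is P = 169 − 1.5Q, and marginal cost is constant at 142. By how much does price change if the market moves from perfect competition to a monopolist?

P rises by 13.5

Competitive firms price at marginal cost: P = 142, giving Q = 18.
The monopolist equates marginal revenue to marginal cost: 169 − 3Q = 142, so Q = 9. From demand, P = 155.5.
Change in price: 155.5 − 142 = 13.5.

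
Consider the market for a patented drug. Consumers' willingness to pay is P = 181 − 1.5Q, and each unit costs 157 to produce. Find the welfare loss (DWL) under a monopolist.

Competitive firms price at marginal cost: P = 157, giving Q = 16.
Monopoly sets MR = MC: 181 − 3Q = 157 ⇒ Q = 8, P = 181 − 1.5·8 = 169.
DWL is the triangle between Q = 8 and Q = 16: ½·(16 − 8)·(169 − 157) = 48.

DWL = 48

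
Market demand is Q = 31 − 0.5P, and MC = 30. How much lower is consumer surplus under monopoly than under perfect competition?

Consumer surplus falls by 192

Inverting demand: P = 62 − 2Q.
Competitive firms price at marginal cost: P = 30, giving Q = 16.
CS = ½·(62 − 30)·16 = 256.
A monopolist chooses Q where MR = MC. MR = 62 − 4Q; setting this equal to 30 gives Q = 8 and P = 46.
CS = ½·(62 − 46)·8 = 64.
Change in consumer surplus: 64 − 256 = −192.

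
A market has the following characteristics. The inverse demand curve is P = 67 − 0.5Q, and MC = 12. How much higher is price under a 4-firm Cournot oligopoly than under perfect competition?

Competitive firms price at marginal cost: P = 12, giving Q = 110.
In a 4-firm Cournot equilibrium, symmetry and the first-order condition give q = (67 − 12)/(2.5) = 22. So Q = 88 and P = 23.
Change in price: 23 − 12 = 11.

Price rises by 11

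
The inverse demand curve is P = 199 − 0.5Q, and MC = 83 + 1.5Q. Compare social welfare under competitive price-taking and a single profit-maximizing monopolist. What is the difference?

Social welfare falls by 134.56

Under competition P = MC: 199 − 0.5Q = 83 + 1.5Q ⇒ Q = 58, P = 170.
CS = ½·(199 − 170)·58 = 841; PS = (170·58 − 83·58 − ½·1.5·58²) = 2523; TS = 3364.
The monopolist equates marginal revenue to marginal cost: 199 − Q = 83 + 1.5Q, so Q = 46.4. From demand, P = 175.8.
CS = ½·(199 − 175.8)·46.4 = 538.24; PS = (175.8·46.4 − 83·46.4 − ½·1.5·46.4²) = 2691.2; TS = 3229.44.
Change in social welfare: 3229.44 − 3364 = −134.56.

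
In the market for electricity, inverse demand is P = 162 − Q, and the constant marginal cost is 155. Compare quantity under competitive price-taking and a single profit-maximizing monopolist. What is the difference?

Competitive firms price at marginal cost: P = 155, giving Q = 7.
A monopolist chooses Q where MR = MC. MR = 162 − 2Q; setting this equal to 155 gives Q = 3.5 and P = 158.5.
Change in quantity: 3.5 − 7 = −3.5.

Q falls by 3.5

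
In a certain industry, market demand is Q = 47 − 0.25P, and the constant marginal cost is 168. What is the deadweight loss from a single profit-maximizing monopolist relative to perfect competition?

DWL = 12.5

Inverting demand: P = 188 − 4Q.
Under competition P = MC = 168, so Q = (188 − 168)/4 = 5.
The monopolist equates marginal revenue to marginal cost: 188 − 8Q = 168, so Q = 2.5. From demand, P = 178.
DWL is the triangle between Q = 2.5 and Q = 5: ½·(5 − 2.5)·(178 − 168) = 12.5.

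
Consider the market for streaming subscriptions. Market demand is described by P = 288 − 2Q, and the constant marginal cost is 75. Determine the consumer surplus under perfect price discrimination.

Under first-degree price discrimination the firm charges each unit its demand price and produces up to where P = MC, i.e. Q = 106.5. Consumer surplus is zero; producer surplus equals total surplus.
CS = 0.

CS = 0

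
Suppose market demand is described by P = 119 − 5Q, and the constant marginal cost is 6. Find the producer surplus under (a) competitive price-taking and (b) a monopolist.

Competition: PS = 0; Monopoly: PS = 638.45

Perfect competition: P = MC = 6, so 119 − 5Q = 6 and Q = 22.6.
PS = (6 − 6)·22.6 = 0.
The monopolist equates marginal revenue to marginal cost: 119 − 10Q = 6, so Q = 11.3. From demand, P = 62.5.
PS = (62.5 − 6)·11.3 = 638.45.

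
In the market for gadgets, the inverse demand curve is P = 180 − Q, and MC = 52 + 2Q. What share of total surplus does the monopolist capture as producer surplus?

PS/TS = 0.8

The monopolist equates marginal revenue to marginal cost: 180 − 2Q = 52 + 2Q, so Q = 32. From demand, P = 148.
CS = ½·(180 − 148)·32 = 512.
PS = P·Q − VC(Q) = 148·32 − (52·32 + ½·2·32²) = 2048.
Share captured = PS/TS = 2048/2560 = 0.8.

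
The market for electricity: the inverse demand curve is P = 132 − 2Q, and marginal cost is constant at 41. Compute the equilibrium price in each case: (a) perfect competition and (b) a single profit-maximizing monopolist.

Under competition P = MC = 41, so Q = (132 − 41)/2 = 45.5.
The monopolist equates marginal revenue to marginal cost: 132 − 4Q = 41, so Q = 22.75. From demand, P = 86.5.

Competition: P = 41; Monopoly: P = 86.5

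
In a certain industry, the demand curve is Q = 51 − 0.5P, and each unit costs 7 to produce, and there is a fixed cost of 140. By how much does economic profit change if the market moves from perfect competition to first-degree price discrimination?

Inverting demand: P = 102 − 2Q.
Competitive firms price at marginal cost: P = 7, giving Q = 47.5.
Profit = (7 − 7)·47.5 − 140 = −140.
With perfect price discrimination, output is the efficient level Q = 47.5 (where demand meets MC), but every buyer pays their willingness to pay: CS = 0 and PS = total surplus.
PS equals the full surplus area, 2256.25. Profit = 2256.25 − 140 = 2116.25.
Change in economic profit: 2116.25 − −140 = 2256.25.

Economic profit rises by 2256.25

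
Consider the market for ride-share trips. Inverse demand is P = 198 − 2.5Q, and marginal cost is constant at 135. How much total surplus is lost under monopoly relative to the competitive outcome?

DWL = 198.45

Competitive firms price at marginal cost: P = 135, giving Q = 25.2.
The monopolist equates marginal revenue to marginal cost: 198 − 5Q = 135, so Q = 12.6. From demand, P = 166.5.
DWL is the triangle between Q = 12.6 and Q = 25.2: ½·(25.2 − 12.6)·(166.5 − 135) = 198.45.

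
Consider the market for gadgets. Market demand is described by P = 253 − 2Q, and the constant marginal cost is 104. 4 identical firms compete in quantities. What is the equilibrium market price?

Cournot with 4 identical firms: the symmetric best-response condition is 253 − 10q = 104. Each firm produces q = 14.9, total output Q = 59.6, price P = 133.8.

P = 133.8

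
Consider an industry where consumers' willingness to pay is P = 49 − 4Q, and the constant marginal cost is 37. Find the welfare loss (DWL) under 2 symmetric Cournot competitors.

Competitive firms price at marginal cost: P = 37, giving Q = 3.
With 2 symmetric Cournot firms, each firm's FOC gives 49 − 12q = 37, so q = 1, Q = 2·1 = 2, and P = 41.
DWL is the triangle between Q = 2 and Q = 3: ½·(3 − 2)·(41 − 37) = 2.

DWL = 2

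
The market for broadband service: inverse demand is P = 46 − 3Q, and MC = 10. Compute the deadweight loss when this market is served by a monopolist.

DWL = 54

Competitive firms price at marginal cost: P = 10, giving Q = 12.
The monopolist equates marginal revenue to marginal cost: 46 − 6Q = 10, so Q = 6. From demand, P = 28.
DWL is the triangle between Q = 6 and Q = 12: ½·(12 − 6)·(28 − 10) = 54.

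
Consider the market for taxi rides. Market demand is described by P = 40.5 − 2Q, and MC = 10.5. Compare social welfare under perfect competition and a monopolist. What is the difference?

TS falls by 56.25

Under competition P = MC = 10.5, so Q = (40.5 − 10.5)/2 = 15.
CS = ½·(40.5 − 10.5)·15 = 225; PS = (10.5 − 10.5)·15 = 0; TS = 225.
Monopoly sets MR = MC: 40.5 − 4Q = 10.5 ⇒ Q = 7.5, P = 40.5 − 2·7.5 = 25.5.
CS = ½·(40.5 − 25.5)·7.5 = 56.25; PS = (25.5 − 10.5)·7.5 = 112.5; TS = 168.75.
Change in social welfare: 168.75 − 225 = −56.25.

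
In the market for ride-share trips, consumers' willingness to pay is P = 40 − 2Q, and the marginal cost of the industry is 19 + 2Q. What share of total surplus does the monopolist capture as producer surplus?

Monopoly sets MR = MC: 40 − 4Q = 19 + 2Q ⇒ Q = 3.5, P = 40 − 2·3.5 = 33.
CS = ½·(40 − 33)·3.5 = 12.25.
PS = P·Q − VC(Q) = 33·3.5 − (19·3.5 + ½·2·3.5²) = 36.75.
Share captured = PS/TS = 36.75/49 = 0.75.

PS/TS = 0.75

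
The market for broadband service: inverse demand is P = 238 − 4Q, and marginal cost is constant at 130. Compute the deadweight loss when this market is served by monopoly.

Perfect competition: P = MC = 130, so 238 − 4Q = 130 and Q = 27.
The monopolist equates marginal revenue to marginal cost: 238 − 8Q = 130, so Q = 13.5. From demand, P = 184.
DWL is the triangle between Q = 13.5 and Q = 27: ½·(27 − 13.5)·(184 − 130) = 364.5.

DWL = 364.5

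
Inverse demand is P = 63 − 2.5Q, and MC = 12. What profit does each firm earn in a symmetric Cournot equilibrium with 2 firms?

With 2 symmetric Cournot firms, each firm's FOC gives 63 − 7.5q = 12, so q = 6.8, Q = 2·6.8 = 13.6, and P = 29.
Each firm's profit = (29 − 12)·6.8 = 115.6.

π_i = 115.6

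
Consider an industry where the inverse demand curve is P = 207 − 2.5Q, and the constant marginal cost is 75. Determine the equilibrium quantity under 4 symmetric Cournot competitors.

Cournot with 4 identical firms: the symmetric best-response condition is 207 − 12.5q = 75. Each firm produces q = 10.56, total output Q = 42.24, price P = 101.4.

Q = 42.24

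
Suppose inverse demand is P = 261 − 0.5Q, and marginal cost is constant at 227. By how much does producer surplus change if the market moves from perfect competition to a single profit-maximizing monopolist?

Producer surplus rises by 578

Competitive firms price at marginal cost: P = 227, giving Q = 68.
PS = (227 − 227)·68 = 0.
The monopolist equates marginal revenue to marginal cost: 261 − Q = 227, so Q = 34. From demand, P = 244.
PS = (244 − 227)·34 = 578.
Change in producer surplus: 578 − 0 = 578.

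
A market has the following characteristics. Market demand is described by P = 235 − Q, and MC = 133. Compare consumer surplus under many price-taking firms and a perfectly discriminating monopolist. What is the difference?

Under competition P = MC = 133, so Q = (235 − 133)/1 = 102.
CS = ½·(235 − 133)·102 = 5202.
With perfect price discrimination, output is the efficient level Q = 102 (where demand meets MC), but every buyer pays their willingness to pay: CS = 0 and PS = total surplus.
CS = 0.
Change in consumer surplus: 0 − 5202 = −5202.

CS falls by 5202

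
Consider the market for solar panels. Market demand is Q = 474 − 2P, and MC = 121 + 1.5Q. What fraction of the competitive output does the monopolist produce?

Inverting demand: P = 237 − 0.5Q.
The monopolist equates marginal revenue to marginal cost: 237 − Q = 121 + 1.5Q, so Q = 46.4. From demand, P = 213.8.
Competitive equilibrium sets price equal to marginal cost: 237 − 0.5Q = 121 + 1.5Q, so Q = 58 and P = 208.
Ratio Q_m/Q_c = 46.4/58 = 0.8.

Q_m/Q_c = 0.8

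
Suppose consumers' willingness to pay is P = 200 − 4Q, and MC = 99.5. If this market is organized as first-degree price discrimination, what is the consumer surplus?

With perfect price discrimination, output is the efficient level Q = 25.125 (where demand meets MC), but every buyer pays their willingness to pay: CS = 0 and PS = total surplus.
CS = 0.

CS = 0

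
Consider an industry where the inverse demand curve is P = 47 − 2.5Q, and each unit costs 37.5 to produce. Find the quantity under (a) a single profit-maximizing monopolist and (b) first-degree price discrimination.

A monopolist chooses Q where MR = MC. MR = 47 − 5Q; setting this equal to 37.5 gives Q = 1.9 and P = 42.25.
With perfect price discrimination, output is the efficient level Q = 3.8 (where demand meets MC), but every buyer pays their willingness to pay: CS = 0 and PS = total surplus.

Monopoly: Q = 1.9; Perfect PD: Q = 3.8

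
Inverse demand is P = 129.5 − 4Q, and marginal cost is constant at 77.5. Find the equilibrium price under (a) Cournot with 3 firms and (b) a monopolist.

Cournot: P = 90.5; Monopoly: P = 103.5

In a 3-firm Cournot equilibrium, symmetry and the first-order condition give q = (129.5 − 77.5)/(16) = 3.25. So Q = 9.75 and P = 90.5.
The monopolist equates marginal revenue to marginal cost: 129.5 − 8Q = 77.5, so Q = 6.5. From demand, P = 103.5.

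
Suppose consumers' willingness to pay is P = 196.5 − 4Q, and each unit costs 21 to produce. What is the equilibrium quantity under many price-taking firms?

Q = 43.875

Perfect competition: P = MC = 21, so 196.5 − 4Q = 21 and Q = 43.875.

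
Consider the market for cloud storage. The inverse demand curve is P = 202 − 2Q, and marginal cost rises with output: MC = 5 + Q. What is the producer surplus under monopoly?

PS = 3880.9

Monopoly sets MR = MC: 202 − 4Q = 5 + Q ⇒ Q = 39.4, P = 202 − 2·39.4 = 123.2.
PS = P·Q − VC(Q) = 123.2·39.4 − (5·39.4 + ½·1·39.4²) = 3880.9.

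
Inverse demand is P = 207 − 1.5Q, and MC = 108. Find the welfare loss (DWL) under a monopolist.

Competitive firms price at marginal cost: P = 108, giving Q = 66.
A monopolist chooses Q where MR = MC. MR = 207 − 3Q; setting this equal to 108 gives Q = 33 and P = 157.5.
DWL is the triangle between Q = 33 and Q = 66: ½·(66 − 33)·(157.5 − 108) = 816.75.

DWL = 816.75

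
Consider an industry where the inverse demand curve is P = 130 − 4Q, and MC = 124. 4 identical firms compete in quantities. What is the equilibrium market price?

P = 125.2

In a 4-firm Cournot equilibrium, symmetry and the first-order condition give q = (130 − 124)/(20) = 0.3. So Q = 1.2 and P = 125.2.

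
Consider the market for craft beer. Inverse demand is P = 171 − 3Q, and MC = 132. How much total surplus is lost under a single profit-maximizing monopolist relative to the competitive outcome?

DWL = 63.375

Under competition P = MC = 132, so Q = (171 − 132)/3 = 13.
The monopolist equates marginal revenue to marginal cost: 171 − 6Q = 132, so Q = 6.5. From demand, P = 151.5.
DWL is the triangle between Q = 6.5 and Q = 13: ½·(13 − 6.5)·(151.5 − 132) = 63.375.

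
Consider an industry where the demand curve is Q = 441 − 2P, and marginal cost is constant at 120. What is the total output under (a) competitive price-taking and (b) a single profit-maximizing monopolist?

Inverting demand: P = 220.5 − 0.5Q.
Competitive firms price at marginal cost: P = 120, giving Q = 201.
A monopolist chooses Q where MR = MC. MR = 220.5 − Q; setting this equal to 120 gives Q = 100.5 and P = 170.25.

Competition: Q = 201; Monopoly: Q = 100.5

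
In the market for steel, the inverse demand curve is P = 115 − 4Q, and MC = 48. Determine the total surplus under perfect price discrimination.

TS = 561.125

Under first-degree price discrimination the firm charges each unit its demand price and produces up to where P = MC, i.e. Q = 16.75. Consumer surplus is zero; producer surplus equals total surplus.
TS = 561.125 (equal to competitive TS).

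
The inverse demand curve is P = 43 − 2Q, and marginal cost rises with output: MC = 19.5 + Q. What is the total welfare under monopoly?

Monopoly sets MR = MC: 43 − 4Q = 19.5 + Q ⇒ Q = 4.7, P = 43 − 2·4.7 = 33.6.
CS = ½·(43 − 33.6)·4.7 = 22.09; PS = (33.6·4.7 − 19.5·4.7 − ½·1·4.7²) = 55.225; TS = 77.315.

TS = 77.315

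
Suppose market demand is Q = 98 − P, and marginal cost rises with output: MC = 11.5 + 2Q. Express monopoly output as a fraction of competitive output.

Inverting demand: P = 98 − Q.
A monopolist chooses Q where MR = MC. MR = 98 − 2Q; setting this equal to 11.5 + 2Q gives Q = 21.625 and P = 76.375.
Under competition P = MC: 98 − Q = 11.5 + 2Q ⇒ Q = 173/6, P = 415/6.
Ratio Q_m/Q_c = 21.625/(173/6) = 0.75.

Q_m/Q_c = 0.75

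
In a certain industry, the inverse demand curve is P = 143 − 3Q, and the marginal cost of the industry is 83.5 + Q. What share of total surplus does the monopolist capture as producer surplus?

PS/TS = 0.7

A monopolist chooses Q where MR = MC. MR = 143 − 6Q; setting this equal to 83.5 + Q gives Q = 8.5 and P = 117.5.
CS = ½·(143 − 117.5)·8.5 = 108.375.
PS = P·Q − VC(Q) = 117.5·8.5 − (83.5·8.5 + ½·1·8.5²) = 252.875.
Share captured = PS/TS = 252.875/361.25 = 0.7.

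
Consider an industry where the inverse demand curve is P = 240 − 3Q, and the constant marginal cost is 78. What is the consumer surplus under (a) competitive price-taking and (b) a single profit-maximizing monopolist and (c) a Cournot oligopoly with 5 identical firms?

Perfect competition: P = MC = 78, so 240 − 3Q = 78 and Q = 54.
CS = ½·(240 − 78)·54 = 4374.
Monopoly sets MR = MC: 240 − 6Q = 78 ⇒ Q = 27, P = 240 − 3·27 = 159.
CS = ½·(240 − 159)·27 = 1093.5.
With 5 symmetric Cournot firms, each firm's FOC gives 240 − 18q = 78, so q = 9, Q = 5·9 = 45, and P = 105.
CS = ½·(240 − 105)·45 = 3037.5.

Competition: CS = 4374; Monopoly: CS = 1093.5; Cournot: CS = 3037.5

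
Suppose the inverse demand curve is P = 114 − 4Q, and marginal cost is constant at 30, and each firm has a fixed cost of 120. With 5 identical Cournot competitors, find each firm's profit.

π_i = −71

In a 5-firm Cournot equilibrium, symmetry and the first-order condition give q = (114 − 30)/(24) = 3.5. So Q = 17.5 and P = 44.
Each firm's profit = (44 − 30)·3.5 − 120 = −71.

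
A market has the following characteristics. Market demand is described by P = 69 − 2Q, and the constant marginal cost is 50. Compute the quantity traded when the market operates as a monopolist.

Q = 4.75

The monopolist equates marginal revenue to marginal cost: 69 − 4Q = 50, so Q = 4.75. From demand, P = 59.5.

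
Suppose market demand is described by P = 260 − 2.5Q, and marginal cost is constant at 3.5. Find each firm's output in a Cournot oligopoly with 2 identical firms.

q_i = 34.2

In a 2-firm Cournot equilibrium, symmetry and the first-order condition give q = (260 − 3.5)/(7.5) = 34.2. So Q = 68.4 and P = 89.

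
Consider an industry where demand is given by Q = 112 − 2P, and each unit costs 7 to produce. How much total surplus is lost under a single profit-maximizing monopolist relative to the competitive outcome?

Inverting demand: P = 56 − 0.5Q.
Perfect competition: P = MC = 7, so 56 − 0.5Q = 7 and Q = 98.
The monopolist equates marginal revenue to marginal cost: 56 − Q = 7, so Q = 49. From demand, P = 31.5.
DWL is the triangle between Q = 49 and Q = 98: ½·(98 − 49)·(31.5 − 7) = 600.25.

DWL = 600.25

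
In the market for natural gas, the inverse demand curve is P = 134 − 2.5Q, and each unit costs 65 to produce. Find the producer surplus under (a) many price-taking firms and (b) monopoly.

Competition: PS = 0; Monopoly: PS = 476.1

Competitive firms price at marginal cost: P = 65, giving Q = 27.6.
PS = (65 − 65)·27.6 = 0.
Monopoly sets MR = MC: 134 − 5Q = 65 ⇒ Q = 13.8, P = 134 − 2.5·13.8 = 99.5.
PS = (99.5 − 65)·13.8 = 476.1.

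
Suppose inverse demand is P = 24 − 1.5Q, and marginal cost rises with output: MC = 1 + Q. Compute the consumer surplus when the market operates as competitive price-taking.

Competitive equilibrium sets price equal to marginal cost: 24 − 1.5Q = 1 + Q, so Q = 9.2 and P = 10.2.
CS = ½·(24 − 10.2)·9.2 = 63.48.

CS = 63.48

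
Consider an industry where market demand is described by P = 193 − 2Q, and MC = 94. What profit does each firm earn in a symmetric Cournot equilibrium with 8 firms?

With 8 symmetric Cournot firms, each firm's FOC gives 193 − 18q = 94, so q = 5.5, Q = 8·5.5 = 44, and P = 105.
Each firm's profit = (105 − 94)·5.5 = 60.5.

π_i = 60.5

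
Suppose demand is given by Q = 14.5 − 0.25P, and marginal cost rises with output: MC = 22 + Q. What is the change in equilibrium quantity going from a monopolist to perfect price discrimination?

Inverting demand: P = 58 − 4Q.
The monopolist equates marginal revenue to marginal cost: 58 − 8Q = 22 + Q, so Q = 4. From demand, P = 42.
Under first-degree price discrimination the firm charges each unit its demand price and produces up to where P = MC, i.e. Q = 7.2. Consumer surplus is zero; producer surplus equals total surplus.
Change in equilibrium quantity: 7.2 − 4 = 3.2.

Equilibrium quantity rises by 3.2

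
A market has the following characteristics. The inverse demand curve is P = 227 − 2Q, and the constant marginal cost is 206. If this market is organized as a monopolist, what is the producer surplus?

A monopolist chooses Q where MR = MC. MR = 227 − 4Q; setting this equal to 206 gives Q = 5.25 and P = 216.5.
PS = (216.5 − 206)·5.25 = 55.125.

PS = 55.125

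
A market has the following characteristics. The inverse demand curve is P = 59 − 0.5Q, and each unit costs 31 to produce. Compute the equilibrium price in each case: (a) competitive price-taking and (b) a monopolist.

Under competition P = MC = 31, so Q = (59 − 31)/0.5 = 56.
Monopoly sets MR = MC: 59 − Q = 31 ⇒ Q = 28, P = 59 − 0.5·28 = 45.

Competition: P = 31; Monopoly: P = 45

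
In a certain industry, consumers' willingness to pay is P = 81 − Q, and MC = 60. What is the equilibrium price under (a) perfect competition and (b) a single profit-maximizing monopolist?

Under competition P = MC = 60, so Q = (81 − 60)/1 = 21.
A monopolist chooses Q where MR = MC. MR = 81 − 2Q; setting this equal to 60 gives Q = 10.5 and P = 70.5.

Competition: P = 60; Monopoly: P = 70.5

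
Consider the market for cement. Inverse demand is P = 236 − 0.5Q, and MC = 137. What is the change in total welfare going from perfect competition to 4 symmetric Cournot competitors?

Competitive firms price at marginal cost: P = 137, giving Q = 198.
CS = ½·(236 − 137)·198 = 9801; PS = (137 − 137)·198 = 0; TS = 9801.
In a 4-firm Cournot equilibrium, symmetry and the first-order condition give q = (236 − 137)/(2.5) = 39.6. So Q = 158.4 and P = 156.8.
CS = ½·(236 − 156.8)·158.4 = 6272.64; PS = (156.8 − 137)·158.4 = 3136.32; TS = 9408.96.
Change in total welfare: 9408.96 − 9801 = −392.04.

Total welfare falls by 392.04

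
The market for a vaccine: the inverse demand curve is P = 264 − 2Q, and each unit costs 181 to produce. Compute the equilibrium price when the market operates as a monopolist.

Monopoly sets MR = MC: 264 − 4Q = 181 ⇒ Q = 20.75, P = 264 − 2·20.75 = 222.5.

P = 222.5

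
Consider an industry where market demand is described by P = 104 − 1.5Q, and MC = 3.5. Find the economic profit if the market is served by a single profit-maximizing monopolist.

Profit = 1683.375

Monopoly sets MR = MC: 104 − 3Q = 3.5 ⇒ Q = 33.5, P = 104 − 1.5·33.5 = 53.75.
Profit = (53.75 − 3.5)·33.5 = 1683.375.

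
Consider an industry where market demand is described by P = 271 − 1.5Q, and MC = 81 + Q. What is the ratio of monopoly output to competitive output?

Monopoly sets MR = MC: 271 − 3Q = 81 + Q ⇒ Q = 47.5, P = 271 − 1.5·47.5 = 199.75.
Competitive equilibrium sets price equal to marginal cost: 271 − 1.5Q = 81 + Q, so Q = 76 and P = 157.
Ratio Q_m/Q_c = 47.5/76 = 0.625.

Q_m/Q_c = 0.625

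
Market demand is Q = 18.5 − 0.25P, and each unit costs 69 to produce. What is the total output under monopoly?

Inverting demand: P = 74 − 4Q.
A monopolist chooses Q where MR = MC. MR = 74 − 8Q; setting this equal to 69 gives Q = 0.625 and P = 71.5.

Q = 0.625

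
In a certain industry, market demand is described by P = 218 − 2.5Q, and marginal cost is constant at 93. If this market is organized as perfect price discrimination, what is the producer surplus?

PS = 3125

A perfectly discriminating monopolist sells every unit with P(Q) ≥ MC(Q), so output equals the competitive quantity Q = 50. Each buyer pays their reservation price, so CS = 0 and the firm captures all surplus.
PS = ½·(218 − 93)·50 = 3125.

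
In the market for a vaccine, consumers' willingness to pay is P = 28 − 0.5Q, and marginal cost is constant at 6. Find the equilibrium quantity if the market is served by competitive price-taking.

Competitive firms price at marginal cost: P = 6, giving Q = 44.

Q = 44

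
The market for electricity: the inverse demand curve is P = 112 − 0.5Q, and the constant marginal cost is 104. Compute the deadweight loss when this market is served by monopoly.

Perfect competition: P = MC = 104, so 112 − 0.5Q = 104 and Q = 16.
The monopolist equates marginal revenue to marginal cost: 112 − Q = 104, so Q = 8. From demand, P = 108.
DWL is the triangle between Q = 8 and Q = 16: ½·(16 − 8)·(108 − 104) = 16.

DWL = 16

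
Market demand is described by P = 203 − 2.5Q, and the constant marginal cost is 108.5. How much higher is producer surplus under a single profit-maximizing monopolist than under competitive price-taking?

Competitive firms price at marginal cost: P = 108.5, giving Q = 37.8.
PS = (108.5 − 108.5)·37.8 = 0.
The monopolist equates marginal revenue to marginal cost: 203 − 5Q = 108.5, so Q = 18.9. From demand, P = 155.75.
PS = (155.75 − 108.5)·18.9 = 893.025.
Change in producer surplus: 893.025 − 0 = 893.025.

PS rises by 893.025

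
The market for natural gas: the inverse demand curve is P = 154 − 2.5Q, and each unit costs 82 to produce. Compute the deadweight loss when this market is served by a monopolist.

DWL = 259.2

Under competition P = MC = 82, so Q = (154 − 82)/2.5 = 28.8.
The monopolist equates marginal revenue to marginal cost: 154 − 5Q = 82, so Q = 14.4. From demand, P = 118.
DWL is the triangle between Q = 14.4 and Q = 28.8: ½·(28.8 − 14.4)·(118 − 82) = 259.2.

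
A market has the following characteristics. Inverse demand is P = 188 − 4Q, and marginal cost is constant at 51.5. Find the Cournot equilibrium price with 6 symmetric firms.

P = 71

In a 6-firm Cournot equilibrium, symmetry and the first-order condition give q = (188 − 51.5)/(28) = 4.875. So Q = 29.25 and P = 71.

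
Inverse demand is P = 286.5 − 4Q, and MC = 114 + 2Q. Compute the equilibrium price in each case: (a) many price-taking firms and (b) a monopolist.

Competition: P = 171.5; Monopoly: P = 217.5

Under competition P = MC: 286.5 − 4Q = 114 + 2Q ⇒ Q = 28.75, P = 171.5.
The monopolist equates marginal revenue to marginal cost: 286.5 − 8Q = 114 + 2Q, so Q = 17.25. From demand, P = 217.5.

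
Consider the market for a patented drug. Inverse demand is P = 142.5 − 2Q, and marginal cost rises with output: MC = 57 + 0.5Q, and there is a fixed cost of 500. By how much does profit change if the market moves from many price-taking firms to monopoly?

Profit rises by 519.84

Competitive equilibrium sets price equal to marginal cost: 142.5 − 2Q = 57 + 0.5Q, so Q = 34.2 and P = 74.1.
Profit = 74.1·34.2 − (57·34.2 + ½·0.5·34.2²) − 500 = −207.59.
The monopolist equates marginal revenue to marginal cost: 142.5 − 4Q = 57 + 0.5Q, so Q = 19. From demand, P = 104.5.
Profit = 104.5·19 − (57·19 + ½·0.5·19²) − 500 = 312.25.
Change in profit: 312.25 − −207.59 = 519.84.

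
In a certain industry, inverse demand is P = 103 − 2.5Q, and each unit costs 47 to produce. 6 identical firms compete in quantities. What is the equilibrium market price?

P = 55

In a 6-firm Cournot equilibrium, symmetry and the first-order condition give q = (103 − 47)/(17.5) = 3.2. So Q = 19.2 and P = 55.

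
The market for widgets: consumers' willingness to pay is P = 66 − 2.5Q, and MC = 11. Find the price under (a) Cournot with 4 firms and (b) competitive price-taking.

Cournot: P = 22; Competition: P = 11

In a 4-firm Cournot equilibrium, symmetry and the first-order condition give q = (66 − 11)/(12.5) = 4.4. So Q = 17.6 and P = 22.
Competitive firms price at marginal cost: P = 11, giving Q = 22.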